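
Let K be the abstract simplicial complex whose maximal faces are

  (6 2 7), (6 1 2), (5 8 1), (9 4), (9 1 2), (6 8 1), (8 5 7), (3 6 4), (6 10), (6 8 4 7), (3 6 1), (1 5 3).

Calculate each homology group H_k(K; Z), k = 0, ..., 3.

H_0 ≅ Z,  H_1 ≅ Z,  H_2 = 0,  H_3 = 0.

We work with the vertex ordering 1 < 2 < 3 < 4 < 5 < 6 < 7 < 8 < 9 < 10. The simplices of K, each written with vertices in increasing order, are:

  0-simplices (10): [1], [2], [3], [4], [5], [6], [7], [8], [9], [10]
  1-simplices (22): [1,2], [1,3], [1,5], [1,6], [1,8], [1,9], [2,6], [2,7], [2,9], [3,4], [3,5], [3,6], [4,6], [4,7], [4,8], [4,9], [5,7], [5,8], [6,7], [6,8], [6,10], [7,8]
  2-simplices (13): [1,2,6], [1,2,9], [1,3,5], [1,3,6], [1,5,8], [1,6,8], [2,6,7], [3,4,6], [4,6,7], [4,6,8], [4,7,8], [5,7,8], [6,7,8]
  3-simplices (1): [4,6,7,8]

giving chain groups C_0 ≅ Z^10, C_1 ≅ Z^22, C_2 ≅ Z^13, C_3 ≅ Z^1.

Boundary ∂_1: C_1 → C_0 sends each edge [p,q] (with p < q) to q − p.
The resulting 10×22 matrix has rank 9, and its Smith normal form has invariant factors (1,1,1,1,1,1,1,1,1).

∂_2: C_2 → C_1 acts by ∂[p,q,r] = [q,r] − [p,r] + [p,q]. For instance
  ∂[1,2,6] = [2,6] − [1,6] + [1,2],
  ∂[1,5,8] = [5,8] − [1,8] + [1,5].
The resulting 22×13 matrix has rank 12, and its Smith normal form has invariant factors (1,1,1,1,1,1,1,1,1,1,1,1).

The boundary map ∂_3: C_3 → C_2 sends each 3-simplex σ to the alternating sum Σ_i (−1)^i (σ with its i-th vertex removed). For instance
  ∂[4,6,7,8] = [6,7,8] − [4,7,8] + [4,6,8] − [4,6,7].
This gives a 13×1 integer matrix of rank 1; reducing to Smith normal form yields diagonal entries (1).

Now H_k = ker ∂_k / im ∂_{k+1}, so:

  H_0: rank C_0 − rank ∂_1 = 10 − 9 = 1, and the invariant factors of ∂_1 are all 1, so H_0 ≅ Z.
  H_1: rank ker ∂_1 − rank ∂_2 = (22 − 9) − 12 = 1, and the invariant factors of ∂_2 are all 1, so H_1 ≅ Z.
  H_2: rank ker ∂_2 − rank ∂_3 = (13 − 12) − 1 = 0, and the invariant factors of ∂_3 are all 1, so H_2 ≅ 0.
  H_3: rank ker ∂_3 − rank ∂_4 = (1 − 1) − 0 = 0, and there is no ∂_4, so H_3 ≅ 0.

As a check, the Euler characteristic is 10 − 22 + 13 − 1 = 0, which agrees with 1 − 1 + 0 − 0 = 0.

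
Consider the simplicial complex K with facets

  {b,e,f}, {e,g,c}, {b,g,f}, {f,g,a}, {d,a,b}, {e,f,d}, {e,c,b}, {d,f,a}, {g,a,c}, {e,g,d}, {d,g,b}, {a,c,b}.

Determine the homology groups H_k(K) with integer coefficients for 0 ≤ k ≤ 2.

H_0 = Z,  H_1 = Z_2,  H_2 = 0.

Take the total order a < b < c < d < e < f < g on the vertex set. Then K (dimension 2) consists of the simplices:

  0-simplices (7): a, b, c, d, e, f, g
  1-simplices (18): ab, ac, ad, af, ag, bc, bd, be, bf, bg, ce, cg, de, df, dg, ef, eg, fg
  2-simplices (12): abc, abd, acg, adf, afg, bce, bdg, bef, bfg, ceg, def, deg

so the chain groups are C_0 ≅ Z^7, C_1 ≅ Z^18, C_2 ≅ Z^12.

Boundary ∂_1: C_1 → C_0 is given by ∂[p,q] = [q] − [p]. For instance
  ∂fg = g − f.
This gives a 7×18 integer matrix of rank 6; reducing to Smith normal form yields diagonal entries (1,1,1,1,1,1).

The boundary map ∂_2: C_2 → C_1 acts by ∂[p,q,r] = [q,r] − [p,r] + [p,q]. For instance
  ∂bdg = dg − bg + bd,
  ∂abd = bd − ad + ab.
This gives a 18×12 integer matrix of rank 12; reducing to Smith normal form yields diagonal entries (1,1,1,1,1,1,1,1,1,1,1,2).

Now H_k = ker ∂_k / im ∂_{k+1}, so:

  H_0: rank C_0 − rank ∂_1 = 7 − 6 = 1, and the invariant factors of ∂_1 are all 1, so H_0 = Z.
  H_1: rank ker ∂_1 − rank ∂_2 = (18 − 6) − 12 = 0, and ∂_2 has invariant factor 2 > 1, so H_1 = Z_2.
  H_2: rank ker ∂_2 − rank ∂_3 = (12 − 12) − 0 = 0, and there is no ∂_3, so H_2 = 0.

(K is a triangulation of the real projective plane RP^2.)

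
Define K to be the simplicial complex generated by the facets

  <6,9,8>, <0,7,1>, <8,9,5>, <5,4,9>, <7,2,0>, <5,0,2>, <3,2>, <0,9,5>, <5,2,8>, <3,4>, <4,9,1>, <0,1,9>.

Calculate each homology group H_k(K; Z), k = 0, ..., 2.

H_0 = Z,  H_1 = Z,  H_2 = 0.

Order the vertices as 0 < 1 < 2 < 3 < 4 < 5 < 6 < 7 < 8 < 9. Listing each simplex with vertices in this order, K has dimension 2 with simplices:

  0-simplices (10): [0], [1], [2], [3], [4], [5], [6], [7], [8], [9]
  1-simplices (20): [0,1], [0,2], [0,5], [0,7], [0,9], [1,4], [1,7], [1,9], [2,3], [2,5], [2,7], [2,8], [3,4], [4,5], [4,9], [5,8], [5,9], [6,8], [6,9], [8,9]
  2-simplices (10): [0,1,7], [0,1,9], [0,2,5], [0,2,7], [0,5,9], [1,4,9], [2,5,8], [4,5,9], [5,8,9], [6,8,9]

Hence C_0 ≅ Z^10, C_1 ≅ Z^20, C_2 ≅ Z^10.

Boundary ∂_1: C_1 → C_0 sends each edge [p,q] (with p < q) to q − p. For instance
  ∂[2,7] = [7] − [2].
The 10×20 boundary matrix has rank 9 and Smith normal form diag(1,1,1,1,1,1,1,1,1).

∂_2: C_2 → C_1 acts by ∂[p,q,r] = [q,r] − [p,r] + [p,q]. For instance
  ∂[0,5,9] = [5,9] − [0,9] + [0,5],
  ∂[1,4,9] = [4,9] − [1,9] + [1,4].
As a 20×10 matrix over Z this has rank 10, with invariant factors (1,1,1,1,1,1,1,1,1,1).

From H_k ≅ ker(∂_k) / im(∂_{k+1}) we obtain:

  H_0: rank C_0 − rank ∂_1 = 10 − 9 = 1, and the invariant factors of ∂_1 are all 1, so H_0 = Z.
  H_1: rank ker ∂_1 − rank ∂_2 = (20 − 9) − 10 = 1, and the invariant factors of ∂_2 are all 1, so H_1 = Z.
  H_2: rank ker ∂_2 − rank ∂_3 = (10 − 10) − 0 = 0, and there is no ∂_3, so H_2 = 0.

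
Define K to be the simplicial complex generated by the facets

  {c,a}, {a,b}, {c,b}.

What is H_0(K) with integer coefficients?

H_0 = Z.

Fix the vertex order a < b < c and write every simplex with vertices in increasing order. Then dim K = 1 and the simplices of K are:

  0-simplices (3): a, b, c
  1-simplices (3): ab, ac, bc

so the chain groups are C_0 ≅ Z^3, C_1 ≅ Z^3.

Boundary ∂_1: C_1 → C_0 maps an edge to its endpoints' difference, ∂[p,q] = q − p. For instance
  ∂bc = c − b.
The resulting 3×3 matrix has rank 2, and its Smith normal form has invariant factors (1,1).

From H_k ≅ ker(∂_k) / im(∂_{k+1}) we obtain:

  H_0: rank C_0 − rank ∂_1 = 3 − 2 = 1, and the invariant factors of ∂_1 are all 1, so H_0 = Z.

(K is a triangulation of the circle S^1.)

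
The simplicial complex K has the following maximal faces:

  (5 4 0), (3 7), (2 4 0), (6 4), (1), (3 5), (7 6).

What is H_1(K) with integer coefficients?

We work with the vertex ordering 0 < 1 < 2 < 3 < 4 < 5 < 6 < 7. The simplices of K, each written with vertices in increasing order, are:

  0-simplices (8): [0], [1], [2], [3], [4], [5], [6], [7]
  1-simplices (9): [0,2], [0,4], [0,5], [2,4], [3,5], [3,7], [4,5], [4,6], [6,7]
  2-simplices (2): [0,2,4], [0,4,5]

Hence C_0 ≅ Z^8, C_1 ≅ Z^9, C_2 ≅ Z^2.

∂_1: C_1 → C_0 maps an edge to its endpoints' difference, ∂[p,q] = q − p. For instance
  ∂[6,7] = [7] − [6].
The 8×9 boundary matrix has rank 6 and Smith normal form diag(1,1,1,1,1,1).

Boundary ∂_2: C_2 → C_1 sends each 2-simplex [p,q,r] to [q,r] − [p,r] + [p,q]. For instance
  ∂[0,2,4] = [2,4] − [0,4] + [0,2],
  ∂[0,4,5] = [4,5] − [0,5] + [0,4].
The 9×2 boundary matrix has rank 2 and Smith normal form diag(1,1).

From H_k ≅ ker(∂_k) / im(∂_{k+1}) we obtain:

  H_1: rank ker ∂_1 − rank ∂_2 = (9 − 6) − 2 = 1, and the invariant factors of ∂_2 are all 1, so H_1 = Z.

H_1 = Z.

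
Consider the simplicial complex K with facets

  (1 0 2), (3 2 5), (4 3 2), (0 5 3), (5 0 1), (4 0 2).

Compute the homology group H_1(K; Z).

H_1 ≅ Z.

Order the vertices as 0 < 1 < 2 < 3 < 4 < 5. Listing each simplex with vertices in this order, K has dimension 2 with simplices:

  0-simplices (6): [0], [1], [2], [3], [4], [5]
  1-simplices (12): [0,1], [0,2], [0,3], [0,4], [0,5], [1,2], [1,5], [2,3], [2,4], [2,5], [3,4], [3,5]
  2-simplices (6): [0,1,2], [0,1,5], [0,2,4], [0,3,5], [2,3,4], [2,3,5]

giving chain groups C_0 ≅ Z^6, C_1 ≅ Z^12, C_2 ≅ Z^6.

∂_1: C_1 → C_0 maps an edge to its endpoints' difference, ∂[p,q] = q − p. For instance
  ∂[3,5] = [5] − [3].
The 6×12 boundary matrix has rank 5 and Smith normal form diag(1,1,1,1,1).

∂_2: C_2 → C_1 sends each 2-simplex [p,q,r] to [q,r] − [p,r] + [p,q]. For instance
  ∂[0,3,5] = [3,5] − [0,5] + [0,3],
  ∂[0,2,4] = [2,4] − [0,4] + [0,2].
The resulting 12×6 matrix has rank 6, and its Smith normal form has invariant factors (1,1,1,1,1,1).

Reading off H_k = ker ∂_k / im ∂_{k+1}:

  H_1: rank ker ∂_1 − rank ∂_2 = (12 − 5) − 6 = 1, and the invariant factors of ∂_2 are all 1, so H_1 ≅ Z.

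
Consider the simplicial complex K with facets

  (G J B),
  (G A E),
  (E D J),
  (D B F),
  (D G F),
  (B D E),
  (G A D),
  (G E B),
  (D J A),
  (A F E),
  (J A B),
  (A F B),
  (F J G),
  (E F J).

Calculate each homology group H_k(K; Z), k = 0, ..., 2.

K has 7 vertices, 21 edges, 14 triangles.
rank ∂_0 = 0, rank ∂_1 = 6 ⇒ b_0 = 7 − 0 − 6 = 1; all invariant factors of ∂_1 are 1 so no torsion. So H_0 ≅ Z.
rank ∂_1 = 6, rank ∂_2 = 13 ⇒ b_1 = 21 − 6 − 13 = 2; all invariant factors of ∂_2 are 1 so no torsion. So H_1 ≅ Z^2.
rank ∂_2 = 13, rank ∂_3 = 0 ⇒ b_2 = 14 − 13 − 0 = 1. So H_2 ≅ Z.

H_0 ≅ Z,  H_1 ≅ Z^2,  H_2 ≅ Z.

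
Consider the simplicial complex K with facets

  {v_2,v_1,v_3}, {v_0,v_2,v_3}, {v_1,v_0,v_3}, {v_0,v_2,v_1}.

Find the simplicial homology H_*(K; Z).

Fix the vertex order v_0 < v_1 < v_2 < v_3 and write every simplex with vertices in increasing order. Then dim K = 2 and the simplices of K are:

  0-simplices (4): [v_0], [v_1], [v_2], [v_3]
  1-simplices (6): [v_0,v_1], [v_0,v_2], [v_0,v_3], [v_1,v_2], [v_1,v_3], [v_2,v_3]
  2-simplices (4): [v_0,v_1,v_2], [v_0,v_1,v_3], [v_0,v_2,v_3], [v_1,v_2,v_3]

Hence C_0 ≅ Z^4, C_1 ≅ Z^6, C_2 ≅ Z^4.

Boundary ∂_1: C_1 → C_0 is given by ∂[p,q] = [q] − [p]. For instance
  ∂[v_0,v_3] = [v_3] − [v_0].
The 4×6 boundary matrix has rank 3 and Smith normal form diag(1,1,1).

The boundary map ∂_2: C_2 → C_1 acts by ∂[p,q,r] = [q,r] − [p,r] + [p,q]. For instance
  ∂[v_0,v_1,v_2] = [v_1,v_2] − [v_0,v_2] + [v_0,v_1],
  ∂[v_1,v_2,v_3] = [v_2,v_3] − [v_1,v_3] + [v_1,v_2].
As a 6×4 matrix over Z this has rank 3, with invariant factors (1,1,1).

Computing H_k = (kernel of ∂_k) / (image of ∂_{k+1}):

  H_0: rank C_0 − rank ∂_1 = 4 − 3 = 1, and the invariant factors of ∂_1 are all 1, so H_0 = Z.
  H_1: rank ker ∂_1 − rank ∂_2 = (6 − 3) − 3 = 0, and the invariant factors of ∂_2 are all 1, so H_1 = 0.
  H_2: rank ker ∂_2 − rank ∂_3 = (4 − 3) − 0 = 1, and there is no ∂_3, so H_2 = Z.

H_0 = Z,  H_1 = 0,  H_2 = Z.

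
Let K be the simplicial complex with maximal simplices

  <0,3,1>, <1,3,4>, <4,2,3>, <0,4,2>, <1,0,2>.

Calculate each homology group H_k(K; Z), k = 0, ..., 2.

H_0 ≅ Z,  H_1 ≅ Z,  H_2 = 0.

Take the total order 0 < 1 < 2 < 3 < 4 on the vertex set. Then K (dimension 2) consists of the simplices:

  0-simplices (5): [0], [1], [2], [3], [4]
  1-simplices (10): [0,1], [0,2], [0,3], [0,4], [1,2], [1,3], [1,4], [2,3], [2,4], [3,4]
  2-simplices (5): [0,1,2], [0,1,3], [0,2,4], [1,3,4], [2,3,4]

Hence C_0 ≅ Z^5, C_1 ≅ Z^10, C_2 ≅ Z^5.

∂_1: C_1 → C_0 maps an edge to its endpoints' difference, ∂[p,q] = q − p. For instance
  ∂[3,4] = [4] − [3].
The 5×10 boundary matrix has rank 4 and Smith normal form diag(1,1,1,1).

Boundary ∂_2: C_2 → C_1 maps a triangle to the signed sum of its edges. For instance
  ∂[0,2,4] = [2,4] − [0,4] + [0,2],
  ∂[0,1,3] = [1,3] − [0,3] + [0,1].
As a 10×5 matrix over Z this has rank 5, with invariant factors (1,1,1,1,1).

Reading off H_k = ker ∂_k / im ∂_{k+1}:

  H_0: rank C_0 − rank ∂_1 = 5 − 4 = 1, and the invariant factors of ∂_1 are all 1, so H_0 ≅ Z.
  H_1: rank ker ∂_1 − rank ∂_2 = (10 − 4) − 5 = 1, and the invariant factors of ∂_2 are all 1, so H_1 ≅ Z.
  H_2: rank ker ∂_2 − rank ∂_3 = (5 − 5) − 0 = 0, and there is no ∂_3, so H_2 ≅ 0.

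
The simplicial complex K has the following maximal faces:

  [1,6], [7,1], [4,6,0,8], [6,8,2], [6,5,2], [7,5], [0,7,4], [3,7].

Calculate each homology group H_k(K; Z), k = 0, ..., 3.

H_0 ≅ Z,  H_1 ≅ Z^2,  H_2 = 0,  H_3 = 0.

Fix the vertex order 0 < 1 < 2 < 3 < 4 < 5 < 6 < 7 < 8 and write every simplex with vertices in increasing order. Then dim K = 3 and the simplices of K are:

  0-simplices (9): [0], [1], [2], [3], [4], [5], [6], [7], [8]
  1-simplices (16): [0,4], [0,6], [0,7], [0,8], [1,6], [1,7], [2,5], [2,6], [2,8], [3,7], [4,6], [4,7], [4,8], [5,6], [5,7], [6,8]
  2-simplices (7): [0,4,6], [0,4,7], [0,4,8], [0,6,8], [2,5,6], [2,6,8], [4,6,8]
  3-simplices (1): [0,4,6,8]

so the chain groups are C_0 ≅ Z^9, C_1 ≅ Z^16, C_2 ≅ Z^7, C_3 ≅ Z^1.

Boundary ∂_1: C_1 → C_0 sends each edge [p,q] (with p < q) to q − p.
The 9×16 boundary matrix has rank 8 and Smith normal form diag(1,1,1,1,1,1,1,1).

Boundary ∂_2: C_2 → C_1 acts by ∂[p,q,r] = [q,r] − [p,r] + [p,q]. For instance
  ∂[2,5,6] = [5,6] − [2,6] + [2,5],
  ∂[0,4,8] = [4,8] − [0,8] + [0,4].
This gives a 16×7 integer matrix of rank 6; reducing to Smith normal form yields diagonal entries (1,1,1,1,1,1).

The boundary map ∂_3: C_3 → C_2 sends each 3-simplex σ to the alternating sum Σ_i (−1)^i (σ with its i-th vertex removed). For instance
  ∂[0,4,6,8] = [4,6,8] − [0,6,8] + [0,4,8] − [0,4,6].
The 7×1 boundary matrix has rank 1 and Smith normal form diag(1).

Now H_k = ker ∂_k / im ∂_{k+1}, so:

  H_0: rank C_0 − rank ∂_1 = 9 − 8 = 1, and the invariant factors of ∂_1 are all 1, so H_0 ≅ Z.
  H_1: rank ker ∂_1 − rank ∂_2 = (16 − 8) − 6 = 2, and the invariant factors of ∂_2 are all 1, so H_1 ≅ Z^2.
  H_2: rank ker ∂_2 − rank ∂_3 = (7 − 6) − 1 = 0, and the invariant factors of ∂_3 are all 1, so H_2 ≅ 0.
  H_3: rank ker ∂_3 − rank ∂_4 = (1 − 1) − 0 = 0, and there is no ∂_4, so H_3 ≅ 0.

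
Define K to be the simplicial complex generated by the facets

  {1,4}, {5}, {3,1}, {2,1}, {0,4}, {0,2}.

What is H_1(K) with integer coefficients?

H_1 = Z.

Fix the vertex order 0 < 1 < 2 < 3 < 4 < 5 and write every simplex with vertices in increasing order. Then dim K = 1 and the simplices of K are:

  0-simplices (6): [0], [1], [2], [3], [4], [5]
  1-simplices (5): [0,2], [0,4], [1,2], [1,3], [1,4]

Hence C_0 ≅ Z^6, C_1 ≅ Z^5.

Boundary ∂_1: C_1 → C_0 maps an edge to its endpoints' difference, ∂[p,q] = q − p. For instance
  ∂[1,4] = [4] − [1].
The resulting 6×5 matrix has rank 4, and its Smith normal form has invariant factors (1,1,1,1).

Computing H_k = (kernel of ∂_k) / (image of ∂_{k+1}):

  H_1: rank ker ∂_1 − rank ∂_2 = (5 − 4) − 0 = 1, and there is no ∂_2, so H_1 = Z.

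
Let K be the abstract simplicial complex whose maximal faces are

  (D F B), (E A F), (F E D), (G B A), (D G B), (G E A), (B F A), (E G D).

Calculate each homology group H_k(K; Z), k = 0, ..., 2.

K has 6 vertices, 12 edges, 8 triangles.
rank ∂_0 = 0, rank ∂_1 = 5 ⇒ b_0 = 6 − 0 − 5 = 1; all invariant factors of ∂_1 are 1 so no torsion. So H_0 ≅ Z.
rank ∂_1 = 5, rank ∂_2 = 7 ⇒ b_1 = 12 − 5 − 7 = 0; all invariant factors of ∂_2 are 1 so no torsion. So H_1 ≅ 0.
rank ∂_2 = 7, rank ∂_3 = 0 ⇒ b_2 = 8 − 7 − 0 = 1. So H_2 ≅ Z.

H_0 = Z,  H_1 = 0,  H_2 = Z.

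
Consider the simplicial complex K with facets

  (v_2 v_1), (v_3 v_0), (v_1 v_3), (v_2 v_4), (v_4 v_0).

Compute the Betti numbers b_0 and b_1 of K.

Order the vertices as v_0 < v_1 < v_2 < v_3 < v_4. Listing each simplex with vertices in this order, K has dimension 1 with simplices:

  0-simplices (5): [v_0], [v_1], [v_2], [v_3], [v_4]
  1-simplices (5): [v_0,v_3], [v_0,v_4], [v_1,v_2], [v_1,v_3], [v_2,v_4]

giving chain groups C_0 ≅ Z^5, C_1 ≅ Z^5.

Boundary ∂_1: C_1 → C_0 is given by ∂[p,q] = [q] − [p]. For instance
  ∂[v_1,v_3] = [v_3] − [v_1].
As a 5×5 matrix over Z this has rank 4, with invariant factors (1,1,1,1).

Reading off H_k = ker ∂_k / im ∂_{k+1}:

  H_0: rank C_0 − rank ∂_1 = 5 − 4 = 1, and the invariant factors of ∂_1 are all 1, so H_0 ≅ Z.
  H_1: rank ker ∂_1 − rank ∂_2 = (5 − 4) − 0 = 1, and there is no ∂_2, so H_1 ≅ Z.

Hence the Betti numbers are b_0 = 1, b_1 = 1.

b_0 = 1, b_1 = 1.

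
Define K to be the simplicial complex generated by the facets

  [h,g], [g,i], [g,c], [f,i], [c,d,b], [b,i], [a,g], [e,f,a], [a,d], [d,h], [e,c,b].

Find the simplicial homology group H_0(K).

H_0 = Z.

Take the total order a < b < c < d < e < f < g < h < i on the vertex set. Then K (dimension 2) consists of the simplices:

  0-simplices (9): a, b, c, d, e, f, g, h, i
  1-simplices (16): ad, ae, af, ag, bc, bd, be, bi, cd, ce, cg, dh, ef, fi, gh, gi
  2-simplices (3): aef, bcd, bce

giving chain groups C_0 ≅ Z^9, C_1 ≅ Z^16, C_2 ≅ Z^3.

The boundary map ∂_1: C_1 → C_0 sends each edge [p,q] (with p < q) to q − p.
As a 9×16 matrix over Z this has rank 8, with invariant factors (1,1,1,1,1,1,1,1).

∂_2: C_2 → C_1 sends each 2-simplex [p,q,r] to [q,r] − [p,r] + [p,q]. For instance
  ∂bce = ce − be + bc,
  ∂aef = ef − af + ae.
The resulting 16×3 matrix has rank 3, and its Smith normal form has invariant factors (1,1,1).

Computing H_k = (kernel of ∂_k) / (image of ∂_{k+1}):

  H_0: rank C_0 − rank ∂_1 = 9 − 8 = 1, and the invariant factors of ∂_1 are all 1, so H_0 ≅ Z.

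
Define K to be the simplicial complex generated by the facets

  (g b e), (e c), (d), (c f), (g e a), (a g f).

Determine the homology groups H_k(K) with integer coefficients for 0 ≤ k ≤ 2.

H_0 ≅ Z^2,  H_1 ≅ Z,  H_2 = 0.

Fix the vertex order a < b < c < d < e < f < g and write every simplex with vertices in increasing order. Then dim K = 2 and the simplices of K are:

  0-simplices (7): a, b, c, d, e, f, g
  1-simplices (9): ae, af, ag, be, bg, ce, cf, eg, fg
  2-simplices (3): aeg, afg, beg

Hence C_0 ≅ Z^7, C_1 ≅ Z^9, C_2 ≅ Z^3.

The boundary map ∂_1: C_1 → C_0 is given by ∂[p,q] = [q] − [p].
This gives a 7×9 integer matrix of rank 5; reducing to Smith normal form yields diagonal entries (1,1,1,1,1).

∂_2: C_2 → C_1 acts by ∂[p,q,r] = [q,r] − [p,r] + [p,q]. For instance
  ∂beg = eg − bg + be,
  ∂aeg = eg − ag + ae.
As a 9×3 matrix over Z this has rank 3, with invariant factors (1,1,1).

Reading off H_k = ker ∂_k / im ∂_{k+1}:

  H_0: rank C_0 − rank ∂_1 = 7 − 5 = 2, and the invariant factors of ∂_1 are all 1, so H_0 = Z^2.
  H_1: rank ker ∂_1 − rank ∂_2 = (9 − 5) − 3 = 1, and the invariant factors of ∂_2 are all 1, so H_1 = Z.
  H_2: rank ker ∂_2 − rank ∂_3 = (3 − 3) − 0 = 0, and there is no ∂_3, so H_2 = 0.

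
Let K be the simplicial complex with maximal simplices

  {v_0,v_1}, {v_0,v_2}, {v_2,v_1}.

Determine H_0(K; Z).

H_0 = Z.

Fix the vertex order v_0 < v_1 < v_2 and write every simplex with vertices in increasing order. Then dim K = 1 and the simplices of K are:

  0-simplices (3): [v_0], [v_1], [v_2]
  1-simplices (3): [v_0,v_1], [v_0,v_2], [v_1,v_2]

giving chain groups C_0 ≅ Z^3, C_1 ≅ Z^3.

∂_1: C_1 → C_0 maps an edge to its endpoints' difference, ∂[p,q] = q − p.
This gives a 3×3 integer matrix of rank 2; reducing to Smith normal form yields diagonal entries (1,1).

Reading off H_k = ker ∂_k / im ∂_{k+1}:

  H_0: rank C_0 − rank ∂_1 = 3 − 2 = 1, and the invariant factors of ∂_1 are all 1, so H_0 = Z.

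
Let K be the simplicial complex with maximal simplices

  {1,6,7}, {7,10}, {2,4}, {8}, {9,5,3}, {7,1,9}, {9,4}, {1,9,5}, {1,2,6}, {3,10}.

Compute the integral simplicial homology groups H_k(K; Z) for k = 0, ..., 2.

K has 10 vertices, 15 edges, 5 triangles.
rank ∂_0 = 0, rank ∂_1 = 8 ⇒ b_0 = 10 − 0 − 8 = 2; all invariant factors of ∂_1 are 1 so no torsion. So H_0 ≅ Z^2.
rank ∂_1 = 8, rank ∂_2 = 5 ⇒ b_1 = 15 − 8 − 5 = 2; all invariant factors of ∂_2 are 1 so no torsion. So H_1 ≅ Z^2.
rank ∂_2 = 5, rank ∂_3 = 0 ⇒ b_2 = 5 − 5 − 0 = 0. So H_2 ≅ 0.

H_0 = Z^2,  H_1 = Z^2,  H_2 = 0.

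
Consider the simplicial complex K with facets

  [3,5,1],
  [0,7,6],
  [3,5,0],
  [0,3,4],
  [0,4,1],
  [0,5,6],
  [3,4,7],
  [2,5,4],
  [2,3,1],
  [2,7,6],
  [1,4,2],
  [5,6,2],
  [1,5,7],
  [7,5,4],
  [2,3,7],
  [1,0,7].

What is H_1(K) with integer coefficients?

Fix the vertex order 0 < 1 < 2 < 3 < 4 < 5 < 6 < 7 and write every simplex with vertices in increasing order. Then dim K = 2 and the simplices of K are:

  0-simplices (8): [0], [1], [2], [3], [4], [5], [6], [7]
  1-simplices (24): (24 of them)
  2-simplices (16): [0,1,4], [0,1,7], [0,3,4], [0,3,5], [0,5,6], [0,6,7], [1,2,3], [1,2,4], [1,3,5], [1,5,7], [2,3,7], [2,4,5], [2,5,6], [2,6,7], [3,4,7], [4,5,7]

so the chain groups are C_0 ≅ Z^8, C_1 ≅ Z^24, C_2 ≅ Z^16.

∂_1: C_1 → C_0 maps an edge to its endpoints' difference, ∂[p,q] = q − p.
The resulting 8×24 matrix has rank 7, and its Smith normal form has invariant factors (1,1,1,1,1,1,1).

Boundary ∂_2: C_2 → C_1 maps a triangle to the signed sum of its edges. For instance
  ∂[1,2,4] = [2,4] − [1,4] + [1,2],
  ∂[1,5,7] = [5,7] − [1,7] + [1,5].
This gives a 24×16 integer matrix of rank 15; reducing to Smith normal form yields diagonal entries (1,1,1,1,1,1,1,1,1,1,1,1,1,1,1).

Reading off H_k = ker ∂_k / im ∂_{k+1}:

  H_1: rank ker ∂_1 − rank ∂_2 = (24 − 7) − 15 = 2, and the invariant factors of ∂_2 are all 1, so H_1 ≅ Z^2.

H_1 = Z^2.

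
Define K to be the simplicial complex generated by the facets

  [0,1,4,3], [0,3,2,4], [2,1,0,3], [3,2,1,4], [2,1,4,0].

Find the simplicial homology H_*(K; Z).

H_0 = Z,  H_1 = 0,  H_2 = 0,  H_3 = Z.

We work with the vertex ordering 0 < 1 < 2 < 3 < 4. The simplices of K, each written with vertices in increasing order, are:

  0-simplices (5): [0], [1], [2], [3], [4]
  1-simplices (10): [0,1], [0,2], [0,3], [0,4], [1,2], [1,3], [1,4], [2,3], [2,4], [3,4]
  2-simplices (10): [0,1,2], [0,1,3], [0,1,4], [0,2,3], [0,2,4], [0,3,4], [1,2,3], [1,2,4], [1,3,4], [2,3,4]
  3-simplices (5): [0,1,2,3], [0,1,2,4], [0,1,3,4], [0,2,3,4], [1,2,3,4]

Hence C_0 ≅ Z^5, C_1 ≅ Z^10, C_2 ≅ Z^10, C_3 ≅ Z^5.

∂_1: C_1 → C_0 is given by ∂[p,q] = [q] − [p]. For instance
  ∂[0,2] = [2] − [0].
This gives a 5×10 integer matrix of rank 4; reducing to Smith normal form yields diagonal entries (1,1,1,1).

Boundary ∂_2: C_2 → C_1 maps a triangle to the signed sum of its edges. For instance
  ∂[1,2,4] = [2,4] − [1,4] + [1,2],
  ∂[0,3,4] = [3,4] − [0,4] + [0,3].
The 10×10 boundary matrix has rank 6 and Smith normal form diag(1,1,1,1,1,1).

Boundary ∂_3: C_3 → C_2 sends each 3-simplex σ to the alternating sum Σ_i (−1)^i (σ with its i-th vertex removed). For instance
  ∂[0,1,3,4] = [1,3,4] − [0,3,4] + [0,1,4] − [0,1,3],
  ∂[0,2,3,4] = [2,3,4] − [0,3,4] + [0,2,4] − [0,2,3].
The resulting 10×5 matrix has rank 4, and its Smith normal form has invariant factors (1,1,1,1).

Now H_k = ker ∂_k / im ∂_{k+1}, so:

  H_0: rank C_0 − rank ∂_1 = 5 − 4 = 1, and the invariant factors of ∂_1 are all 1, so H_0 ≅ Z.
  H_1: rank ker ∂_1 − rank ∂_2 = (10 − 4) − 6 = 0, and the invariant factors of ∂_2 are all 1, so H_1 ≅ 0.
  H_2: rank ker ∂_2 − rank ∂_3 = (10 − 6) − 4 = 0, and the invariant factors of ∂_3 are all 1, so H_2 ≅ 0.
  H_3: rank ker ∂_3 − rank ∂_4 = (5 − 4) − 0 = 1, and there is no ∂_4, so H_3 ≅ Z.

(K is a triangulation of the 3-sphere S^3.)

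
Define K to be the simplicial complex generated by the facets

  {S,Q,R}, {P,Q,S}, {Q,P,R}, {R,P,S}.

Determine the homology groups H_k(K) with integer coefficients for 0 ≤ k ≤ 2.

H_0 = Z,  H_1 = 0,  H_2 = Z.

Order the vertices as P < Q < R < S. Listing each simplex with vertices in this order, K has dimension 2 with simplices:

  0-simplices (4): P, Q, R, S
  1-simplices (6): PQ, PR, PS, QR, QS, RS
  2-simplices (4): PQR, PQS, PRS, QRS

giving chain groups C_0 ≅ Z^4, C_1 ≅ Z^6, C_2 ≅ Z^4.

∂_1: C_1 → C_0 sends each edge [p,q] (with p < q) to q − p.
The 4×6 boundary matrix has rank 3 and Smith normal form diag(1,1,1).

The boundary map ∂_2: C_2 → C_1 maps a triangle to the signed sum of its edges. For instance
  ∂PQS = QS − PS + PQ,
  ∂PQR = QR − PR + PQ.
The 6×4 boundary matrix has rank 3 and Smith normal form diag(1,1,1).

Reading off H_k = ker ∂_k / im ∂_{k+1}:

  H_0: rank C_0 − rank ∂_1 = 4 − 3 = 1, and the invariant factors of ∂_1 are all 1, so H_0 ≅ Z.
  H_1: rank ker ∂_1 − rank ∂_2 = (6 − 3) − 3 = 0, and the invariant factors of ∂_2 are all 1, so H_1 ≅ 0.
  H_2: rank ker ∂_2 − rank ∂_3 = (4 − 3) − 0 = 1, and there is no ∂_3, so H_2 ≅ Z.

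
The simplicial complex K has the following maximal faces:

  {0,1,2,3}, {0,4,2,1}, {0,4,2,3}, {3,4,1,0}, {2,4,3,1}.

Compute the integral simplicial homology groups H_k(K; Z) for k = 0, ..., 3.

Take the total order 0 < 1 < 2 < 3 < 4 on the vertex set. Then K (dimension 3) consists of the simplices:

  0-simplices (5): [0], [1], [2], [3], [4]
  1-simplices (10): [0,1], [0,2], [0,3], [0,4], [1,2], [1,3], [1,4], [2,3], [2,4], [3,4]
  2-simplices (10): [0,1,2], [0,1,3], [0,1,4], [0,2,3], [0,2,4], [0,3,4], [1,2,3], [1,2,4], [1,3,4], [2,3,4]
  3-simplices (5): [0,1,2,3], [0,1,2,4], [0,1,3,4], [0,2,3,4], [1,2,3,4]

giving chain groups C_0 ≅ Z^5, C_1 ≅ Z^10, C_2 ≅ Z^10, C_3 ≅ Z^5.

Boundary ∂_1: C_1 → C_0 is given by ∂[p,q] = [q] − [p].
The 5×10 boundary matrix has rank 4 and Smith normal form diag(1,1,1,1).

The boundary map ∂_2: C_2 → C_1 acts by ∂[p,q,r] = [q,r] − [p,r] + [p,q]. For instance
  ∂[1,2,3] = [2,3] − [1,3] + [1,2],
  ∂[2,3,4] = [3,4] − [2,4] + [2,3].
This gives a 10×10 integer matrix of rank 6; reducing to Smith normal form yields diagonal entries (1,1,1,1,1,1).

∂_3: C_3 → C_2 sends each 3-simplex σ to the alternating sum Σ_i (−1)^i (σ with its i-th vertex removed). For instance
  ∂[0,1,3,4] = [1,3,4] − [0,3,4] + [0,1,4] − [0,1,3],
  ∂[1,2,3,4] = [2,3,4] − [1,3,4] + [1,2,4] − [1,2,3].
The resulting 10×5 matrix has rank 4, and its Smith normal form has invariant factors (1,1,1,1).

Computing H_k = (kernel of ∂_k) / (image of ∂_{k+1}):

  H_0: rank C_0 − rank ∂_1 = 5 − 4 = 1, and the invariant factors of ∂_1 are all 1, so H_0 = Z.
  H_1: rank ker ∂_1 − rank ∂_2 = (10 − 4) − 6 = 0, and the invariant factors of ∂_2 are all 1, so H_1 = 0.
  H_2: rank ker ∂_2 − rank ∂_3 = (10 − 6) − 4 = 0, and the invariant factors of ∂_3 are all 1, so H_2 = 0.
  H_3: rank ker ∂_3 − rank ∂_4 = (5 − 4) − 0 = 1, and there is no ∂_4, so H_3 = Z.

As a check, the Euler characteristic is 5 − 10 + 10 − 5 = 0, which agrees with 1 − 0 + 0 − 1 = 0.
(K is a triangulation of the 3-sphere S^3.)

H_0 ≅ Z,  H_1 = 0,  H_2 = 0,  H_3 ≅ Z.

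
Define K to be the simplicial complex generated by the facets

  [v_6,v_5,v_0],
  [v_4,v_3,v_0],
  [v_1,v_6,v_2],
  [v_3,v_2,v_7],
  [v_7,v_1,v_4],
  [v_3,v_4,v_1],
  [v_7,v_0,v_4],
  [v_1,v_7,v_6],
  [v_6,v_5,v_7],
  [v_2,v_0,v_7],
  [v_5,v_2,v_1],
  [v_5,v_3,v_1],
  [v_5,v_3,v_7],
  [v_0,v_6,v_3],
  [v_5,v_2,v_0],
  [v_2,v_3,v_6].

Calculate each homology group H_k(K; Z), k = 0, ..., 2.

K has 8 vertices, 24 edges, 16 triangles.
rank ∂_0 = 0, rank ∂_1 = 7 ⇒ b_0 = 8 − 0 − 7 = 1; all invariant factors of ∂_1 are 1 so no torsion. So H_0 = Z.
rank ∂_1 = 7, rank ∂_2 = 15 ⇒ b_1 = 24 − 7 − 15 = 2; all invariant factors of ∂_2 are 1 so no torsion. So H_1 = Z^2.
rank ∂_2 = 15, rank ∂_3 = 0 ⇒ b_2 = 16 − 15 − 0 = 1. So H_2 = Z.

H_0 ≅ Z,  H_1 ≅ Z^2,  H_2 ≅ Z.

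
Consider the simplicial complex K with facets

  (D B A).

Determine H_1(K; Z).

We work with the vertex ordering A < B < D. The simplices of K, each written with vertices in increasing order, are:

  0-simplices (3): A, B, D
  1-simplices (3): AB, AD, BD
  2-simplices (1): ABD

giving chain groups C_0 ≅ Z^3, C_1 ≅ Z^3, C_2 ≅ Z^1.

The boundary map ∂_1: C_1 → C_0 sends each edge [p,q] (with p < q) to q − p. For instance
  ∂BD = D − B.
As a 3×3 matrix over Z this has rank 2, with invariant factors (1,1).

Boundary ∂_2: C_2 → C_1 sends each 2-simplex [p,q,r] to [q,r] − [p,r] + [p,q]. For instance
  ∂ABD = BD − AD + AB.
The resulting 3×1 matrix has rank 1, and its Smith normal form has invariant factors (1).

Now H_k = ker ∂_k / im ∂_{k+1}, so:

  H_1: rank ker ∂_1 − rank ∂_2 = (3 − 2) − 1 = 0, and the invariant factors of ∂_2 are all 1, so H_1 ≅ 0.

H_1 = 0.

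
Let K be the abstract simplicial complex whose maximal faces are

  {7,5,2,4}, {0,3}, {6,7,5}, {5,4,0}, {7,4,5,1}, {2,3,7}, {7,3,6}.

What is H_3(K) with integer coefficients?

Order the vertices as 0 < 1 < 2 < 3 < 4 < 5 < 6 < 7. Listing each simplex with vertices in this order, K has dimension 3 with simplices:

  0-simplices (8): [0], [1], [2], [3], [4], [5], [6], [7]
  1-simplices (17): [0,3], [0,4], [0,5], [1,4], [1,5], [1,7], [2,3], [2,4], [2,5], [2,7], [3,6], [3,7], [4,5], [4,7], [5,6], [5,7], [6,7]
  2-simplices (11): [0,4,5], [1,4,5], [1,4,7], [1,5,7], [2,3,7], [2,4,5], [2,4,7], [2,5,7], [3,6,7], [4,5,7], [5,6,7]
  3-simplices (2): [1,4,5,7], [2,4,5,7]

so the chain groups are C_0 ≅ Z^8, C_1 ≅ Z^17, C_2 ≅ Z^11, C_3 ≅ Z^2.

The boundary map ∂_1: C_1 → C_0 maps an edge to its endpoints' difference, ∂[p,q] = q − p. For instance
  ∂[5,6] = [6] − [5].
The 8×17 boundary matrix has rank 7 and Smith normal form diag(1,1,1,1,1,1,1).

The boundary map ∂_2: C_2 → C_1 sends each 2-simplex [p,q,r] to [q,r] − [p,r] + [p,q]. For instance
  ∂[2,5,7] = [5,7] − [2,7] + [2,5],
  ∂[1,4,5] = [4,5] − [1,5] + [1,4].
As a 17×11 matrix over Z this has rank 9, with invariant factors (1,1,1,1,1,1,1,1,1).

∂_3: C_3 → C_2 sends each 3-simplex σ to the alternating sum Σ_i (−1)^i (σ with its i-th vertex removed). For instance
  ∂[1,4,5,7] = [4,5,7] − [1,5,7] + [1,4,7] − [1,4,5],
  ∂[2,4,5,7] = [4,5,7] − [2,5,7] + [2,4,7] − [2,4,5].
As a 11×2 matrix over Z this has rank 2, with invariant factors (1,1).

Now H_k = ker ∂_k / im ∂_{k+1}, so:

  H_3: rank ker ∂_3 − rank ∂_4 = (2 − 2) − 0 = 0, and there is no ∂_4, so H_3 ≅ 0.

H_3 ≅ 0.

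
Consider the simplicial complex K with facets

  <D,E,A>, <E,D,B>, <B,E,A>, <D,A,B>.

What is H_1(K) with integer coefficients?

H_1 ≅ 0.

Order the vertices as A < B < D < E. Listing each simplex with vertices in this order, K has dimension 2 with simplices:

  0-simplices (4): A, B, D, E
  1-simplices (6): AB, AD, AE, BD, BE, DE
  2-simplices (4): ABD, ABE, ADE, BDE

giving chain groups C_0 ≅ Z^4, C_1 ≅ Z^6, C_2 ≅ Z^4.

∂_1: C_1 → C_0 sends each edge [p,q] (with p < q) to q − p.
The 4×6 boundary matrix has rank 3 and Smith normal form diag(1,1,1).

Boundary ∂_2: C_2 → C_1 sends each 2-simplex [p,q,r] to [q,r] − [p,r] + [p,q]. For instance
  ∂BDE = DE − BE + BD,
  ∂ABD = BD − AD + AB.
The 6×4 boundary matrix has rank 3 and Smith normal form diag(1,1,1).

From H_k ≅ ker(∂_k) / im(∂_{k+1}) we obtain:

  H_1: rank ker ∂_1 − rank ∂_2 = (6 − 3) − 3 = 0, and the invariant factors of ∂_2 are all 1, so H_1 = 0.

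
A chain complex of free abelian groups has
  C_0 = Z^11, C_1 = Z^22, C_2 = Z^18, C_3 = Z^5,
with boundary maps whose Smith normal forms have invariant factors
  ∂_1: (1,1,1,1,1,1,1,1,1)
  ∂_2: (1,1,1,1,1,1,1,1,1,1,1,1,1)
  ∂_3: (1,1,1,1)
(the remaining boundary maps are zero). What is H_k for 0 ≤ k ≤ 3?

H_0: b_0 = 11 − 0 − 9 = 2; torsion from ∂_1 factors > 1: none. So H_0 ≅ Z^2.
H_1: b_1 = 22 − 9 − 13 = 0; torsion from ∂_2 factors > 1: none. So H_1 ≅ 0.
H_2: b_2 = 18 − 13 − 4 = 1; torsion from ∂_3 factors > 1: none. So H_2 ≅ Z.
H_3: b_3 = 5 − 4 − 0 = 1; torsion from ∂_4 factors > 1: none. So H_3 ≅ Z.

H_0 ≅ Z^2,  H_1 = 0,  H_2 ≅ Z,  H_3 ≅ Z.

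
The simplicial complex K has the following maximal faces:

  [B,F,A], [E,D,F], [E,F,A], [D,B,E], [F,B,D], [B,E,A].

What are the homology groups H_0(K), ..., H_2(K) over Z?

H_0 = Z,  H_1 = 0,  H_2 = Z.

K has 5 vertices, 9 edges, 6 triangles.
rank ∂_0 = 0, rank ∂_1 = 4 ⇒ b_0 = 5 − 0 − 4 = 1; all invariant factors of ∂_1 are 1 so no torsion. So H_0 ≅ Z.
rank ∂_1 = 4, rank ∂_2 = 5 ⇒ b_1 = 9 − 4 − 5 = 0; all invariant factors of ∂_2 are 1 so no torsion. So H_1 ≅ 0.
rank ∂_2 = 5, rank ∂_3 = 0 ⇒ b_2 = 6 − 5 − 0 = 1. So H_2 ≅ Z.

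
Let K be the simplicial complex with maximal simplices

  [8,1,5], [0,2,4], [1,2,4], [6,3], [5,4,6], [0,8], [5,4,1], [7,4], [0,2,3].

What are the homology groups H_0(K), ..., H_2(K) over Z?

H_0 = Z,  H_1 = Z^2,  H_2 = 0.

Fix the vertex order 0 < 1 < 2 < 3 < 4 < 5 < 6 < 7 < 8 and write every simplex with vertices in increasing order. Then dim K = 2 and the simplices of K are:

  0-simplices (9): [0], [1], [2], [3], [4], [5], [6], [7], [8]
  1-simplices (16): [0,2], [0,3], [0,4], [0,8], [1,2], [1,4], [1,5], [1,8], [2,3], [2,4], [3,6], [4,5], [4,6], [4,7], [5,6], [5,8]
  2-simplices (6): [0,2,3], [0,2,4], [1,2,4], [1,4,5], [1,5,8], [4,5,6]

giving chain groups C_0 ≅ Z^9, C_1 ≅ Z^16, C_2 ≅ Z^6.

Boundary ∂_1: C_1 → C_0 is given by ∂[p,q] = [q] − [p]. For instance
  ∂[1,8] = [8] − [1].
This gives a 9×16 integer matrix of rank 8; reducing to Smith normal form yields diagonal entries (1,1,1,1,1,1,1,1).

Boundary ∂_2: C_2 → C_1 sends each 2-simplex [p,q,r] to [q,r] − [p,r] + [p,q]. For instance
  ∂[1,2,4] = [2,4] − [1,4] + [1,2],
  ∂[0,2,4] = [2,4] − [0,4] + [0,2].
This gives a 16×6 integer matrix of rank 6; reducing to Smith normal form yields diagonal entries (1,1,1,1,1,1).

Computing H_k = (kernel of ∂_k) / (image of ∂_{k+1}):

  H_0: rank C_0 − rank ∂_1 = 9 − 8 = 1, and the invariant factors of ∂_1 are all 1, so H_0 ≅ Z.
  H_1: rank ker ∂_1 − rank ∂_2 = (16 − 8) − 6 = 2, and the invariant factors of ∂_2 are all 1, so H_1 ≅ Z^2.
  H_2: rank ker ∂_2 − rank ∂_3 = (6 − 6) − 0 = 0, and there is no ∂_3, so H_2 ≅ 0.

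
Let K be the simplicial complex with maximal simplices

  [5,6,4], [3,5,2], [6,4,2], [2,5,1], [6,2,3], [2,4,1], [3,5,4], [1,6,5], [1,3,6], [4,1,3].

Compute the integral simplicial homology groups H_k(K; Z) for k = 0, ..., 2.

Take the total order 1 < 2 < 3 < 4 < 5 < 6 on the vertex set. Then K (dimension 2) consists of the simplices:

  0-simplices (6): [1], [2], [3], [4], [5], [6]
  1-simplices (15): [1,2], [1,3], [1,4], [1,5], [1,6], [2,3], [2,4], [2,5], [2,6], [3,4], [3,5], [3,6], [4,5], [4,6], [5,6]
  2-simplices (10): [1,2,4], [1,2,5], [1,3,4], [1,3,6], [1,5,6], [2,3,5], [2,3,6], [2,4,6], [3,4,5], [4,5,6]

giving chain groups C_0 ≅ Z^6, C_1 ≅ Z^15, C_2 ≅ Z^10.

Boundary ∂_1: C_1 → C_0 sends each edge [p,q] (with p < q) to q − p.
This gives a 6×15 integer matrix of rank 5; reducing to Smith normal form yields diagonal entries (1,1,1,1,1).

Boundary ∂_2: C_2 → C_1 sends each 2-simplex [p,q,r] to [q,r] − [p,r] + [p,q]. For instance
  ∂[2,3,5] = [3,5] − [2,5] + [2,3],
  ∂[2,4,6] = [4,6] − [2,6] + [2,4].
The 15×10 boundary matrix has rank 10 and Smith normal form diag(1,1,1,1,1,1,1,1,1,2).

From H_k ≅ ker(∂_k) / im(∂_{k+1}) we obtain:

  H_0: rank C_0 − rank ∂_1 = 6 − 5 = 1, and the invariant factors of ∂_1 are all 1, so H_0 ≅ Z.
  H_1: rank ker ∂_1 − rank ∂_2 = (15 − 5) − 10 = 0, and ∂_2 has invariant factor 2 > 1, so H_1 ≅ Z_2.
  H_2: rank ker ∂_2 − rank ∂_3 = (10 − 10) − 0 = 0, and there is no ∂_3, so H_2 ≅ 0.

H_0 = Z,  H_1 = Z_2,  H_2 = 0.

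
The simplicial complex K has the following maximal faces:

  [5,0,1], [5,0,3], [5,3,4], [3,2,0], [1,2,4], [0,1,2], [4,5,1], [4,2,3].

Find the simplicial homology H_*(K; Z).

H_0 = Z,  H_1 = 0,  H_2 = Z.

Order the vertices as 0 < 1 < 2 < 3 < 4 < 5. Listing each simplex with vertices in this order, K has dimension 2 with simplices:

  0-simplices (6): [0], [1], [2], [3], [4], [5]
  1-simplices (12): [0,1], [0,2], [0,3], [0,5], [1,2], [1,4], [1,5], [2,3], [2,4], [3,4], [3,5], [4,5]
  2-simplices (8): [0,1,2], [0,1,5], [0,2,3], [0,3,5], [1,2,4], [1,4,5], [2,3,4], [3,4,5]

so the chain groups are C_0 ≅ Z^6, C_1 ≅ Z^12, C_2 ≅ Z^8.

The boundary map ∂_1: C_1 → C_0 maps an edge to its endpoints' difference, ∂[p,q] = q − p.
This gives a 6×12 integer matrix of rank 5; reducing to Smith normal form yields diagonal entries (1,1,1,1,1).

Boundary ∂_2: C_2 → C_1 sends each 2-simplex [p,q,r] to [q,r] − [p,r] + [p,q]. For instance
  ∂[2,3,4] = [3,4] − [2,4] + [2,3],
  ∂[1,2,4] = [2,4] − [1,4] + [1,2].
This gives a 12×8 integer matrix of rank 7; reducing to Smith normal form yields diagonal entries (1,1,1,1,1,1,1).

Now H_k = ker ∂_k / im ∂_{k+1}, so:

  H_0: rank C_0 − rank ∂_1 = 6 − 5 = 1, and the invariant factors of ∂_1 are all 1, so H_0 ≅ Z.
  H_1: rank ker ∂_1 − rank ∂_2 = (12 − 5) − 7 = 0, and the invariant factors of ∂_2 are all 1, so H_1 ≅ 0.
  H_2: rank ker ∂_2 − rank ∂_3 = (8 − 7) − 0 = 1, and there is no ∂_3, so H_2 ≅ Z.

As a check, the Euler characteristic is 6 − 12 + 8 = 2, which agrees with 1 − 0 + 1 = 2.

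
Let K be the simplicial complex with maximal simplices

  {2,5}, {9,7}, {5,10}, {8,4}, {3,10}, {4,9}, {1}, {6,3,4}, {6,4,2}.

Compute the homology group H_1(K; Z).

Fix the vertex order 1 < 2 < 3 < 4 < 5 < 6 < 7 < 8 < 9 < 10 and write every simplex with vertices in increasing order. Then dim K = 2 and the simplices of K are:

  0-simplices (10): [1], [2], [3], [4], [5], [6], [7], [8], [9], [10]
  1-simplices (11): [2,4], [2,5], [2,6], [3,4], [3,6], [3,10], [4,6], [4,8], [4,9], [5,10], [7,9]
  2-simplices (2): [2,4,6], [3,4,6]

Hence C_0 ≅ Z^10, C_1 ≅ Z^11, C_2 ≅ Z^2.

The boundary map ∂_1: C_1 → C_0 sends each edge [p,q] (with p < q) to q − p. For instance
  ∂[5,10] = [10] − [5].
This gives a 10×11 integer matrix of rank 8; reducing to Smith normal form yields diagonal entries (1,1,1,1,1,1,1,1).

Boundary ∂_2: C_2 → C_1 acts by ∂[p,q,r] = [q,r] − [p,r] + [p,q]. For instance
  ∂[2,4,6] = [4,6] − [2,6] + [2,4],
  ∂[3,4,6] = [4,6] − [3,6] + [3,4].
This gives a 11×2 integer matrix of rank 2; reducing to Smith normal form yields diagonal entries (1,1).

From H_k ≅ ker(∂_k) / im(∂_{k+1}) we obtain:

  H_1: rank ker ∂_1 − rank ∂_2 = (11 − 8) − 2 = 1, and the invariant factors of ∂_2 are all 1, so H_1 ≅ Z.

H_1 = Z.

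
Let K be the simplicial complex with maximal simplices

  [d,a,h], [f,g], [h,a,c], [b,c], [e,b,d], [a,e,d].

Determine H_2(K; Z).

K has 8 vertices, 11 edges, 4 triangles.
rank ∂_2 = 4, rank ∂_3 = 0 ⇒ b_2 = 4 − 4 − 0 = 0. So H_2 ≅ 0.

H_2 = 0.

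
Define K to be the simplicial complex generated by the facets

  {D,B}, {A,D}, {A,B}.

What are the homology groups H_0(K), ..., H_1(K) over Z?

Take the total order A < B < D on the vertex set. Then K (dimension 1) consists of the simplices:

  0-simplices (3): A, B, D
  1-simplices (3): AB, AD, BD

giving chain groups C_0 ≅ Z^3, C_1 ≅ Z^3.

The boundary map ∂_1: C_1 → C_0 maps an edge to its endpoints' difference, ∂[p,q] = q − p. For instance
  ∂BD = D − B.
This gives a 3×3 integer matrix of rank 2; reducing to Smith normal form yields diagonal entries (1,1).

From H_k ≅ ker(∂_k) / im(∂_{k+1}) we obtain:

  H_0: rank C_0 − rank ∂_1 = 3 − 2 = 1, and the invariant factors of ∂_1 are all 1, so H_0 ≅ Z.
  H_1: rank ker ∂_1 − rank ∂_2 = (3 − 2) − 0 = 1, and there is no ∂_2, so H_1 ≅ Z.

(K is a triangulation of the circle S^1.)

H_0 = Z,  H_1 = Z.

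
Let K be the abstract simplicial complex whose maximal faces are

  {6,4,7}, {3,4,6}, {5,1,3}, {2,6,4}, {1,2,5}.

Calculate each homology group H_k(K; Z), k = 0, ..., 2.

H_0 = Z,  H_1 = Z,  H_2 = 0.

Order the vertices as 1 < 2 < 3 < 4 < 5 < 6 < 7. Listing each simplex with vertices in this order, K has dimension 2 with simplices:

  0-simplices (7): [1], [2], [3], [4], [5], [6], [7]
  1-simplices (12): [1,2], [1,3], [1,5], [2,4], [2,5], [2,6], [3,4], [3,5], [3,6], [4,6], [4,7], [6,7]
  2-simplices (5): [1,2,5], [1,3,5], [2,4,6], [3,4,6], [4,6,7]

Hence C_0 ≅ Z^7, C_1 ≅ Z^12, C_2 ≅ Z^5.

Boundary ∂_1: C_1 → C_0 sends each edge [p,q] (with p < q) to q − p. For instance
  ∂[3,5] = [5] − [3].
The 7×12 boundary matrix has rank 6 and Smith normal form diag(1,1,1,1,1,1).

∂_2: C_2 → C_1 maps a triangle to the signed sum of its edges. For instance
  ∂[2,4,6] = [4,6] − [2,6] + [2,4],
  ∂[4,6,7] = [6,7] − [4,7] + [4,6].
As a 12×5 matrix over Z this has rank 5, with invariant factors (1,1,1,1,1).

From H_k ≅ ker(∂_k) / im(∂_{k+1}) we obtain:

  H_0: rank C_0 − rank ∂_1 = 7 − 6 = 1, and the invariant factors of ∂_1 are all 1, so H_0 = Z.
  H_1: rank ker ∂_1 − rank ∂_2 = (12 − 6) − 5 = 1, and the invariant factors of ∂_2 are all 1, so H_1 = Z.
  H_2: rank ker ∂_2 − rank ∂_3 = (5 − 5) − 0 = 0, and there is no ∂_3, so H_2 = 0.

As a check, the Euler characteristic is 7 − 12 + 5 = 0, which agrees with 1 − 1 + 0 = 0.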